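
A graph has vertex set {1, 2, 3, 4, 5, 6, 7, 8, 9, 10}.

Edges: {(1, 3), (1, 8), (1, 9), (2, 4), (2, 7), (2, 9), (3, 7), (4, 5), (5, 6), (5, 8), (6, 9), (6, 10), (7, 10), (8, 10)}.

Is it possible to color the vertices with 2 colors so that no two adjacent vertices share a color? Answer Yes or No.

No

The cycle 6-9-2-4-5-6 has odd length 5, so it cannot be 2-colored; at least 3 colors are needed.
So 2 colors are not enough.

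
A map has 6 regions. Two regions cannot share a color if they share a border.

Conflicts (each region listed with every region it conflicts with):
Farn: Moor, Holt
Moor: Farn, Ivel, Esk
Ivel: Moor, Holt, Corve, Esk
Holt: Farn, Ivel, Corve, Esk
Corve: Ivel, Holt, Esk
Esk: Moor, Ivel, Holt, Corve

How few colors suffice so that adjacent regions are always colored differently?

Ivel, Holt, Corve, Esk pairwise conflict, so at least 4 colors are needed.
A valid assignment using 4 colors: Farn=1, Moor=2, Ivel=1, Holt=2, Corve=4, Esk=3. Each listed conflict is separated.

4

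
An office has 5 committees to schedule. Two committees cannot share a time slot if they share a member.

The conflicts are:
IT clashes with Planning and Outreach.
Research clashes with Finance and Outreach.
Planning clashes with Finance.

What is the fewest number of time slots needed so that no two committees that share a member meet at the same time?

The cycle Planning-Finance-Research-Outreach-IT-Planning has odd length 5, so it cannot be 2-colored; at least 3 time slots are needed.
3 time slots suffice: IT=2, Research=1, Planning=1, Finance=2, Outreach=3. Every pair that conflicts lands in different time slots.

3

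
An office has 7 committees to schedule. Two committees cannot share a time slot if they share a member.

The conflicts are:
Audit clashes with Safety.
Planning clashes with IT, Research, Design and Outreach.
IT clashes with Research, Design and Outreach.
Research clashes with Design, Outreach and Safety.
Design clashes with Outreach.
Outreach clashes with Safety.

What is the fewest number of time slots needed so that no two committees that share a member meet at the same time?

5

Planning, IT, Research, Design, Outreach pairwise conflict, so at least 5 time slots are needed.
5 time slots suffice: time slot 1 → {Audit, Outreach}; time slot 2 → {Research}; time slot 3 → {Planning, Safety}; time slot 4 → {Design}; time slot 5 → {IT}. Every pair that conflicts lands in different time slots.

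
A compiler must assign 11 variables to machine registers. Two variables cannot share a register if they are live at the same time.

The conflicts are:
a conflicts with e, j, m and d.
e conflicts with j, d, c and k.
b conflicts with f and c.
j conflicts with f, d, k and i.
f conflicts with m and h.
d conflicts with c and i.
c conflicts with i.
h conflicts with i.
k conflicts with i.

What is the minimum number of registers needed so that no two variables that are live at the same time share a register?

a, e, j, d are mutually in conflict, so at least 4 registers are needed.
Using 4 registers: a=4, e=2, b=3, j=1, f=2, m=1, d=3, c=1, h=1, k=3, i=2. Every pair that conflicts lands in different registers.

4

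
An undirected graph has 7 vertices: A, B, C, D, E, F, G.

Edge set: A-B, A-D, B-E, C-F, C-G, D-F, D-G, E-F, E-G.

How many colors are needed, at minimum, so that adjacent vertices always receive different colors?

The cycle F-D-A-B-E-F has odd length 5, so it cannot be 2-colored; at least 3 colors are needed.
3 colors suffice: color 1 → {C, D, E}; color 2 → {A, F, G}; color 3 → {B}. No two adjacent vertices share a color.

3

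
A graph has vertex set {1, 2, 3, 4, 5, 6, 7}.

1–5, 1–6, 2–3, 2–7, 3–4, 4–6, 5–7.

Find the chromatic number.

The cycle 5-1-6-4-3-2-7-5 has odd length 7, so it cannot be 2-colored; at least 3 colors are needed.
3 colors suffice: 1=a, 2=c, 3=b, 4=a, 5=b, 6=b, 7=a. Each edge has distinct colors on its endpoints.

3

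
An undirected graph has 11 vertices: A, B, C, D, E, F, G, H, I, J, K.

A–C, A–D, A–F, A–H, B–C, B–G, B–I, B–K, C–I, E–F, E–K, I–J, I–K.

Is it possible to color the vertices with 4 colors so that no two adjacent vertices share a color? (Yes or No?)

The chromatic number is 3. B, I, K are pairwise adjacent, so at least 3 colors are needed.
3 colors suffice: color 1 → {A, B, E, J}; color 2 → {D, F, G, H, I}; color 3 → {C, K}.
Since 4 ≥ 3, a proper 4-coloring certainly exists.

Yes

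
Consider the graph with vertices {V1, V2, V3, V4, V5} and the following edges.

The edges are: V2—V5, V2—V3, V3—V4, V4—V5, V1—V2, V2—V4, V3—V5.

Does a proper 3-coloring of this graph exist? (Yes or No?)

No

V2, V3, V4, V5 form a clique, so at least 4 colors are needed.
So 3 colors are not enough.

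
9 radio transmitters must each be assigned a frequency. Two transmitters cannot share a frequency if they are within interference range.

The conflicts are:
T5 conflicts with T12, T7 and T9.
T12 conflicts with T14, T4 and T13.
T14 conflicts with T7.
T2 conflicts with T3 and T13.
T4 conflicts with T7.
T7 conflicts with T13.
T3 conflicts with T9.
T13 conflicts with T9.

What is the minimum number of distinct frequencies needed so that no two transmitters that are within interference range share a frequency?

2

T12 and T14 conflict, so at least 2 frequencies are needed.
2 frequencies suffice: T5=1, T12=2, T14=1, T2=2, T4=1, T7=2, T3=1, T13=1, T9=2. Every pair that conflicts lands in different frequencies.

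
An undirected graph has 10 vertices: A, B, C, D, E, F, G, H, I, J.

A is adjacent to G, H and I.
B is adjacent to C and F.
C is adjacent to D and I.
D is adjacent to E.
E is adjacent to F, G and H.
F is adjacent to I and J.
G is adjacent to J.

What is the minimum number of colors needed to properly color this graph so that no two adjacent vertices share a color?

The cycle F-E-H-A-I-F has odd length 5, so it cannot be 2-colored; at least 3 colors are needed.
3 colors suffice: color 1 → {A, C, F}; color 2 → {B, E, I, J}; color 3 → {D, G, H}. Every edge joins two different colors.

3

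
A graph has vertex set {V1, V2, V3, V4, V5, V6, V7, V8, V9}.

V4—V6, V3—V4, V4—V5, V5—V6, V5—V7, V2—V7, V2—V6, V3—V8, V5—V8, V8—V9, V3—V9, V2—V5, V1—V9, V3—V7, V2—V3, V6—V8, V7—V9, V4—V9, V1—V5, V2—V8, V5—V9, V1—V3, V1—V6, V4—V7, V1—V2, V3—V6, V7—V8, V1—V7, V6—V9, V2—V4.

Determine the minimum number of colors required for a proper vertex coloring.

V1, V2, V5, V7 are mutually adjacent (a clique of size 4), so at least 4 colors are needed.
A valid assignment using 4 colors: V1=Y, V2=G, V3=B, V4=Y, V5=B, V6=R, V7=R, V8=Y, V9=G. Every edge joins two different colors.

4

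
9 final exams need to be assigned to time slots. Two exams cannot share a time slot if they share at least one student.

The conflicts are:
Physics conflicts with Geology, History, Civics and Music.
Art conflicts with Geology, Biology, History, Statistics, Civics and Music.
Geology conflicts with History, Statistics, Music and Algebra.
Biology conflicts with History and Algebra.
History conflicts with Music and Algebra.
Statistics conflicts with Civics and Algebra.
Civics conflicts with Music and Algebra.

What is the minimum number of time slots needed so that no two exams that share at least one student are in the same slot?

4

Physics, Geology, History, Music are mutually in conflict, so at least 4 time slots are needed.
4 time slots suffice: time slot 1 → {Geology, Biology, Civics}; time slot 2 → {History, Statistics}; time slot 3 → {Physics, Art, Algebra}; time slot 4 → {Music}. No two conflicting exams share a time slot.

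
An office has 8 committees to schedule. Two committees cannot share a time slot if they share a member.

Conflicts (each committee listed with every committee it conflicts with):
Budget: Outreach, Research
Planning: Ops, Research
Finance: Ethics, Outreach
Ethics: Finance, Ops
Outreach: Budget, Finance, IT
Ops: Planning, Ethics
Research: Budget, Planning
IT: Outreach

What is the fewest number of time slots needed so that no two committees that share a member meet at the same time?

The cycle Planning-Research-Budget-Outreach-Finance-Ethics-Ops-Planning has odd length 7, so it cannot be 2-colored; at least 3 time slots are needed.
3 time slots suffice: time slot 1 → {Outreach, Ops, Research}; time slot 2 → {Budget, Planning, Ethics, IT}; time slot 3 → {Finance}. Every pair that conflicts lands in different time slots.

3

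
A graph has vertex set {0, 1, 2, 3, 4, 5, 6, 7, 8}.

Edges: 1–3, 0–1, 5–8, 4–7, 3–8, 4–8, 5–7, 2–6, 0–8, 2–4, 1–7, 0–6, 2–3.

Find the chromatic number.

3

The cycle 1-0-8-4-7-1 has odd length 5, so it cannot be 2-colored; at least 3 colors are needed.
3 colors suffice: color red → {1, 2, 8}; color blue → {0, 3, 4, 5}; color green → {6, 7}. Each edge has distinct colors on its endpoints.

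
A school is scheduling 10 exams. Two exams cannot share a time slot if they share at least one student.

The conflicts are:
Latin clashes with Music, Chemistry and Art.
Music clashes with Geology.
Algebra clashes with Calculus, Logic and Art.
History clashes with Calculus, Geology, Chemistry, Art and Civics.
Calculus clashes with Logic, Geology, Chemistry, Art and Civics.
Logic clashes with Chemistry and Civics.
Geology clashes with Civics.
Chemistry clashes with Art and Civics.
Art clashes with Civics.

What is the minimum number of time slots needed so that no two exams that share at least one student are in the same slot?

History, Calculus, Chemistry, Art, Civics pairwise conflict, so at least 5 time slots are needed.
5 time slots suffice: Latin=1, Music=2, Algebra=2, History=5, Calculus=1, Logic=4, Geology=3, Chemistry=3, Art=4, Civics=2. No two conflicting exams share a time slot.

5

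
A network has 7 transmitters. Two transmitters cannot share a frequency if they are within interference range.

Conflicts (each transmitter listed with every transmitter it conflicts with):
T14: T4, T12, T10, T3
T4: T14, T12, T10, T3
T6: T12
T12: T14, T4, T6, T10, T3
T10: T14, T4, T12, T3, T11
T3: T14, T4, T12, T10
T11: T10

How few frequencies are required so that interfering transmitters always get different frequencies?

T14, T4, T12, T10, T3 are mutually in conflict, so at least 5 frequencies are needed.
5 frequencies suffice: frequency 1 → {T6, T10}; frequency 2 → {T12, T11}; frequency 3 → {T14}; frequency 4 → {T4}; frequency 5 → {T3}. No two conflicting transmitters share a frequency.

5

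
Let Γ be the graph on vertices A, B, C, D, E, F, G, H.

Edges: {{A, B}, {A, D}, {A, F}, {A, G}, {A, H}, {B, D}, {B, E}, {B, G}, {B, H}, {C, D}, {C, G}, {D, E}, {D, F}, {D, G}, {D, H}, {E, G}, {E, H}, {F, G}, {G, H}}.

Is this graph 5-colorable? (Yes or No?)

The chromatic number is 5. A, B, D, G, H form a clique, so at least 5 colors are needed.
5 colors suffice: color 1 → {D}; color 2 → {G}; color 3 → {A, C, E}; color 4 → {F, H}; color 5 → {B}.
That is already a proper 5-coloring.

Yes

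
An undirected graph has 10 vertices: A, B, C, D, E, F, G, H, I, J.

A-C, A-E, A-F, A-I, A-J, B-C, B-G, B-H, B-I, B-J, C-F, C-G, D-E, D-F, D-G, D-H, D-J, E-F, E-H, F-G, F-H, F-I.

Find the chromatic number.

D, E, F, H are mutually adjacent (a clique of size 4), so at least 4 colors are needed.
A valid assignment using 4 colors: A=2, B=1, C=4, D=2, E=3, F=1, G=3, H=4, I=3, J=3. Each edge has distinct colors on its endpoints.

4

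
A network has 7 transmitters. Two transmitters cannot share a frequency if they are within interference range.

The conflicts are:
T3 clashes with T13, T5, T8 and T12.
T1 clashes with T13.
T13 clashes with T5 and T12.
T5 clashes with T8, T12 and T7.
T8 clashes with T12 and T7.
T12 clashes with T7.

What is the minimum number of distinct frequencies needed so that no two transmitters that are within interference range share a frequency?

4

T3, T5, T8, T12 are mutually in conflict, so at least 4 frequencies are needed.
4 frequencies suffice: frequency 1 → {T1, T5}; frequency 2 → {T12}; frequency 3 → {T3, T7}; frequency 4 → {T13, T8}. Every pair that conflicts lands in different frequencies.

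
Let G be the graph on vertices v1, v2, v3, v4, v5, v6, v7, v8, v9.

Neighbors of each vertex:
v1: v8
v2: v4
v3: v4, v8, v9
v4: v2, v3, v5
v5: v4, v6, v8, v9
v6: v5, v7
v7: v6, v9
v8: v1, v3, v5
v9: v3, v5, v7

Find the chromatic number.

2

v2 and v4 are adjacent, so at least 2 colors are needed.
2 colors suffice: v1=1, v2=1, v3=1, v4=2, v5=1, v6=2, v7=1, v8=2, v9=2. Every edge joins two different colors.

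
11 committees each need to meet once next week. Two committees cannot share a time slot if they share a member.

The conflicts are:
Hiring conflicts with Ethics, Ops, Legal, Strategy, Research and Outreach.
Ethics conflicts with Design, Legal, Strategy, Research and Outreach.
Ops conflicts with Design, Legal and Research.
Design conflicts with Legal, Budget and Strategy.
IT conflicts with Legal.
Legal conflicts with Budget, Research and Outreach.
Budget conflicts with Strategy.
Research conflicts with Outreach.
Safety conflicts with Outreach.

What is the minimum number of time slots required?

5

Hiring, Ethics, Legal, Research, Outreach all conflict with each other, so at least 5 time slots are needed.
A valid assignment using 5 time slots: Hiring=3, Ethics=2, Ops=2, Design=3, IT=2, Legal=1, Budget=2, Strategy=1, Research=4, Safety=1, Outreach=5. Each listed conflict is separated.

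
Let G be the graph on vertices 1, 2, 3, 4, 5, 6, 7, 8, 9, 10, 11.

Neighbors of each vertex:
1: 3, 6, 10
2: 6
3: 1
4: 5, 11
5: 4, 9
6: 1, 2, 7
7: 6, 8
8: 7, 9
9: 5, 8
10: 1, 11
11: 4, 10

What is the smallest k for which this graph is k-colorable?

3

The cycle 5-4-11-10-1-6-7-8-9-5 has odd length 9, so it cannot be 2-colored; at least 3 colors are needed.
3 colors suffice: color a → {1, 2, 5, 8, 11}; color b → {3, 4, 6, 9, 10}; color c → {7}. Each edge has distinct colors on its endpoints.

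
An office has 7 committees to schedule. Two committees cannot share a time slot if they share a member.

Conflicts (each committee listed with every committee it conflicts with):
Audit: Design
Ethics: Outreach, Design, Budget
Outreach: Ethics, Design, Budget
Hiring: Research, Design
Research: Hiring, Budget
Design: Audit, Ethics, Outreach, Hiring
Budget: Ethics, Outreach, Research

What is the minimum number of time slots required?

3

Ethics, Outreach, Design all conflict with each other, so at least 3 time slots are needed.
3 time slots suffice: time slot 1 → {Design, Budget}; time slot 2 → {Audit, Outreach, Hiring}; time slot 3 → {Ethics, Research}. No two conflicting committees share a time slot.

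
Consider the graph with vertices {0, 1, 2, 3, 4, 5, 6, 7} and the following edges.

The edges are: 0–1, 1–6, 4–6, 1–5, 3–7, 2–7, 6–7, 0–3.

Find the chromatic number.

The cycle 0-1-6-7-3-0 has odd length 5, so it cannot be 2-colored; at least 3 colors are needed.
3 colors suffice: color red → {1, 4, 7}; color blue → {0, 2, 5, 6}; color green → {3}. No two adjacent vertices share a color.

3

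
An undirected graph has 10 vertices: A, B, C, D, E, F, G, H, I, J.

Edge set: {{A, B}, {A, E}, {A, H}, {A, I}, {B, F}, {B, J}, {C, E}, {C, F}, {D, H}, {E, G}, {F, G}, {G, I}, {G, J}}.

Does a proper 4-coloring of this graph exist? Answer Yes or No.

Yes

The chromatic number is 3. The cycle F-B-A-E-C-F has odd length 5, so it cannot be 2-colored; at least 3 colors are needed.
3 colors suffice: color 1 → {A, C, D, G}; color 2 → {E, F, H, I, J}; color 3 → {B}.
Since 4 ≥ 3, a proper 4-coloring certainly exists.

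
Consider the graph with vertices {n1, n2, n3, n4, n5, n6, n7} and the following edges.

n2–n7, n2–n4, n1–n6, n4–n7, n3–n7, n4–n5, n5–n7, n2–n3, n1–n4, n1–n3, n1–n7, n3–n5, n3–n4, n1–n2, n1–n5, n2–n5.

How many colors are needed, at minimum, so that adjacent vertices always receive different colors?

6

n1, n2, n3, n4, n5, n7 are pairwise adjacent (a clique of size 6), so at least 6 colors are needed.
6 colors suffice: color 1 → {n1}; color 2 → {n2, n6}; color 3 → {n3}; color 4 → {n4}; color 5 → {n5}; color 6 → {n7}. Each edge has distinct colors on its endpoints.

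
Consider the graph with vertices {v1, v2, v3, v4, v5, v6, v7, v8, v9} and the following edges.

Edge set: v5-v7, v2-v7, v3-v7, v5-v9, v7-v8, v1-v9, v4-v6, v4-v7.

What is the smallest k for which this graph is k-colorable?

2

v5 and v9 are adjacent, so at least 2 colors are needed.
2 colors suffice: color 1 → {v6, v7, v9}; color 2 → {v1, v2, v3, v4, v5, v8}. Every edge joins two different colors.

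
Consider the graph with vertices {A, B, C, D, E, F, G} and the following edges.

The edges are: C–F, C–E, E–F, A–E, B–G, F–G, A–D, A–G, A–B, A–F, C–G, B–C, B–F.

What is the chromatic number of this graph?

4

A, B, F, G form a clique, so at least 4 colors are needed.
4 colors suffice: A=1, B=4, C=1, D=2, E=3, F=2, G=3. Each edge has distinct colors on its endpoints.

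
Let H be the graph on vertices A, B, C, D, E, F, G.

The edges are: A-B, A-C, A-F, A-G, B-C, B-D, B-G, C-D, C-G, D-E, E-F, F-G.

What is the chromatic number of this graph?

4

A, B, C, G are mutually adjacent (a clique of size 4), so at least 4 colors are needed.
4 colors suffice: color red → {C, F}; color blue → {A, D}; color green → {E, G}; color yellow → {B}. Every edge joins two different colors.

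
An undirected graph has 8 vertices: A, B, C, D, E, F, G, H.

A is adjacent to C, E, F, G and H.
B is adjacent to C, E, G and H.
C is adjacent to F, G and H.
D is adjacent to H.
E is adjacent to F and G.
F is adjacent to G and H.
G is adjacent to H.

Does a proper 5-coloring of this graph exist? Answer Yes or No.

The chromatic number is 5. A, C, F, G, H are mutually adjacent (a clique of size 5), so at least 5 colors are needed.
A valid assignment using 5 colors: A=3, B=3, C=4, D=2, E=1, F=5, G=2, H=1.
That is already a proper 5-coloring.

Yes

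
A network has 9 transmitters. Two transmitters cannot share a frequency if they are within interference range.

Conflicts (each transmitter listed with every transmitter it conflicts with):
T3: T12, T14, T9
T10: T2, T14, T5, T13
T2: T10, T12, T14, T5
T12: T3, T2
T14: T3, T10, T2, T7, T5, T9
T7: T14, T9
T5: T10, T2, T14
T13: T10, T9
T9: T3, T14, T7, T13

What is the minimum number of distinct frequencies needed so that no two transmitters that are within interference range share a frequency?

4

T10, T2, T14, T5 all conflict with each other, so at least 4 frequencies are needed.
4 frequencies suffice: frequency 1 → {T12, T14, T13}; frequency 2 → {T2, T9}; frequency 3 → {T3, T10, T7}; frequency 4 → {T5}. Each listed conflict is separated.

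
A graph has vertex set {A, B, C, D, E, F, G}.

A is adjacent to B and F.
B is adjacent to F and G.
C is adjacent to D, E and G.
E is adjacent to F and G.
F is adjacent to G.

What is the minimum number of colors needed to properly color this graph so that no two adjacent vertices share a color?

3

A, B, F are pairwise adjacent, so at least 3 colors are needed.
A valid assignment using 3 colors: A=blue, B=green, C=red, D=blue, E=green, F=red, G=blue. No two adjacent vertices share a color.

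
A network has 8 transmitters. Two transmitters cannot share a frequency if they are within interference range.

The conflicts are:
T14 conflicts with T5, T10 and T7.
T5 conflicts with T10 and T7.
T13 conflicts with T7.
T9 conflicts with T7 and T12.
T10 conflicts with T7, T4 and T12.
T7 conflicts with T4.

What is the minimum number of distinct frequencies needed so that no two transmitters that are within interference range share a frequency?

T14, T5, T10, T7 pairwise conflict, so at least 4 frequencies are needed.
A valid assignment using 4 frequencies: T14=4, T5=3, T13=2, T9=2, T10=2, T7=1, T4=3, T12=1. Each listed conflict is separated.

4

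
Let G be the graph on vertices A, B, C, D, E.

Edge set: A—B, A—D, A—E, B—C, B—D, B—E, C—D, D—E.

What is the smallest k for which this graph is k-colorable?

A, B, D, E are mutually adjacent (a clique of size 4), so at least 4 colors are needed.
4 colors suffice: color 1 → {D}; color 2 → {B}; color 3 → {A, C}; color 4 → {E}. Every edge joins two different colors.

4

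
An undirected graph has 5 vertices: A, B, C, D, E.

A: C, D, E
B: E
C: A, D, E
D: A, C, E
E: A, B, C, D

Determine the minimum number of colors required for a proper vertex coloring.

4

A, C, D, E are pairwise adjacent (a clique of size 4), so at least 4 colors are needed.
4 colors suffice: color 1 → {E}; color 2 → {A, B}; color 3 → {D}; color 4 → {C}. No two adjacent vertices share a color.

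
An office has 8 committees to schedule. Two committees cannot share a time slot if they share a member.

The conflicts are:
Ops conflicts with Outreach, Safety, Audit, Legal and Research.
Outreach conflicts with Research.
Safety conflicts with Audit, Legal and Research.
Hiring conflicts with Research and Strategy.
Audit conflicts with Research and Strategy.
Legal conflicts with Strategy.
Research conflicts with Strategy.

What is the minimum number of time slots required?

4

Ops, Safety, Audit, Research all conflict with each other, so at least 4 time slots are needed.
4 time slots suffice: time slot 1 → {Legal, Research}; time slot 2 → {Ops, Strategy}; time slot 3 → {Outreach, Hiring, Audit}; time slot 4 → {Safety}. Each listed conflict is separated.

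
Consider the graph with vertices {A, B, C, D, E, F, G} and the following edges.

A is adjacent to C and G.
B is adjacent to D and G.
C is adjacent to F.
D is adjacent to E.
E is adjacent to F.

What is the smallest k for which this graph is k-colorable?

The cycle B-D-E-F-C-A-G-B has odd length 7, so it cannot be 2-colored; at least 3 colors are needed.
3 colors suffice: color 1 → {A, B, F}; color 2 → {C, E, G}; color 3 → {D}. No two adjacent vertices share a color.

3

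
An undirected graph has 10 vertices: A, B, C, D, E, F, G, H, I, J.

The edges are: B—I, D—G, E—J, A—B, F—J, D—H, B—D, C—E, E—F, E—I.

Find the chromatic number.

E, F, J form a triangle, so at least 3 colors are needed.
3 colors suffice: color red → {B, E, G, H}; color blue → {A, C, D, F, I}; color green → {J}. Each edge has distinct colors on its endpoints.

3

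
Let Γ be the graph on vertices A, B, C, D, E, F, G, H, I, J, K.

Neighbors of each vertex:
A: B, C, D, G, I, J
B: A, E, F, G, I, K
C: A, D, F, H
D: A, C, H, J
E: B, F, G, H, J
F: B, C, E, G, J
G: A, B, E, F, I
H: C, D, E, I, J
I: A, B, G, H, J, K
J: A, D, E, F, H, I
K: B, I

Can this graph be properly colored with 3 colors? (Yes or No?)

No

A, B, G, I form a clique, so at least 4 colors are needed.
So 3 colors are not enough.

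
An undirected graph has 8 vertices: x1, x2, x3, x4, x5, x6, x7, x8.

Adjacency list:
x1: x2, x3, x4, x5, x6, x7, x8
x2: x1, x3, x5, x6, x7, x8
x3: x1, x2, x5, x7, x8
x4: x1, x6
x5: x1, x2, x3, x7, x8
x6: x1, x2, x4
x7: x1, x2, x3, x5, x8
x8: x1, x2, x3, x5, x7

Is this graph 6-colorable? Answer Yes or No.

Yes

The chromatic number is 6. x1, x2, x3, x5, x7, x8 form a clique, so at least 6 colors are needed.
6 colors suffice: color 1 → {x1}; color 2 → {x2, x4}; color 3 → {x3, x6}; color 4 → {x8}; color 5 → {x7}; color 6 → {x5}.
That is already a proper 6-coloring.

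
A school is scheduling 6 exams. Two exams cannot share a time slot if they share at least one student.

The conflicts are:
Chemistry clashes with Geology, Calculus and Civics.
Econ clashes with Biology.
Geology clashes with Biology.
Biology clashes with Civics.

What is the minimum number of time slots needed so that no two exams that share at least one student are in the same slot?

2

Chemistry and Geology conflict, so at least 2 time slots are needed.
2 time slots suffice: Chemistry=1, Econ=2, Geology=2, Calculus=2, Biology=1, Civics=2. No two conflicting exams share a time slot.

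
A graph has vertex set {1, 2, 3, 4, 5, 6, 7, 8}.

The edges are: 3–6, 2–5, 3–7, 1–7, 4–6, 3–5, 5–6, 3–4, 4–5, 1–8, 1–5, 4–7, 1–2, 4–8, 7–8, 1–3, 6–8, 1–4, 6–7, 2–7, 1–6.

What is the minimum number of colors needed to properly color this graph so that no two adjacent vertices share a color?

1, 3, 4, 6, 7 are pairwise adjacent (a clique of size 5), so at least 5 colors are needed.
5 colors suffice: color red → {1}; color blue → {2, 6}; color green → {5, 7}; color yellow → {4}; color purple → {3, 8}. No two adjacent vertices share a color.

5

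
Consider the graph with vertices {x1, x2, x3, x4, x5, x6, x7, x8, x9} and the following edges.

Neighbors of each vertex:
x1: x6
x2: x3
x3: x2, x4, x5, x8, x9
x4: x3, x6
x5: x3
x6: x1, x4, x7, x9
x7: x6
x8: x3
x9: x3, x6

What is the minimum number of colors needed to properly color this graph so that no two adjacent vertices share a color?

x2 and x3 are adjacent, so at least 2 colors are needed.
One proper 2-coloring: x1=2, x2=2, x3=1, x4=2, x5=2, x6=1, x7=2, x8=2, x9=2. Every edge joins two different colors.

2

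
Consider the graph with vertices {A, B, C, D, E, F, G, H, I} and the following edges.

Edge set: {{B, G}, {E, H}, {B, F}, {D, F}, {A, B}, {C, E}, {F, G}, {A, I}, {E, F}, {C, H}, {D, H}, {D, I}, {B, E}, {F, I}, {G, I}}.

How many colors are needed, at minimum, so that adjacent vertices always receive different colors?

3

B, F, G are mutually adjacent, so at least 3 colors are needed.
3 colors suffice: color 1 → {A, F, H}; color 2 → {B, C, I}; color 3 → {D, E, G}. Each edge has distinct colors on its endpoints.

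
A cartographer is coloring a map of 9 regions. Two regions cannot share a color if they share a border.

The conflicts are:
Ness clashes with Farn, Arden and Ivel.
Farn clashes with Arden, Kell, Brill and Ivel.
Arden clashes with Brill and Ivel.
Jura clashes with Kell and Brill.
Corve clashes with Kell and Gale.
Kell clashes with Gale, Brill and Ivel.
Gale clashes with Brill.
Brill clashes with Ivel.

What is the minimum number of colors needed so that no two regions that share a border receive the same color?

Farn, Kell, Brill, Ivel all conflict with each other, so at least 4 colors are needed.
4 colors suffice: Ness=2, Farn=3, Arden=1, Jura=3, Corve=2, Kell=1, Gale=3, Brill=2, Ivel=4. Every pair that conflicts lands in different colors.

4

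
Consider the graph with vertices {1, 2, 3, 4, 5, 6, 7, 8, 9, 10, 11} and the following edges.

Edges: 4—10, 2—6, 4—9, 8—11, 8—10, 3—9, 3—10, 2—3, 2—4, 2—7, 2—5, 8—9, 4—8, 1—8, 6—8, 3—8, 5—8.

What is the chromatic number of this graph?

3

4, 8, 9 are pairwise adjacent, so at least 3 colors are needed.
3 colors suffice: color red → {2, 8}; color blue → {1, 3, 4, 5, 6, 7, 11}; color green → {9, 10}. Each edge has distinct colors on its endpoints.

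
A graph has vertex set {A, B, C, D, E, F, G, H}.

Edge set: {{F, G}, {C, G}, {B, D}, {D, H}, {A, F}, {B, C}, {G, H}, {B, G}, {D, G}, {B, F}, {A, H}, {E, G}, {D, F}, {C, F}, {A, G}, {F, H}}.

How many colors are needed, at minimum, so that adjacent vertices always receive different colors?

B, D, F, G form a clique, so at least 4 colors are needed.
A valid assignment using 4 colors: A=green, B=yellow, C=green, D=green, E=blue, F=blue, G=red, H=yellow. No two adjacent vertices share a color.

4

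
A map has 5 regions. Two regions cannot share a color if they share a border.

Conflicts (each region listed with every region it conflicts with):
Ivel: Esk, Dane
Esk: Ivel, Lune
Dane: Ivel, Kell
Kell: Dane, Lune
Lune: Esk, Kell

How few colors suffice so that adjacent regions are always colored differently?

3

The cycle Lune-Esk-Ivel-Dane-Kell-Lune has odd length 5, so it cannot be 2-colored; at least 3 colors are needed.
3 colors suffice: color 1 → {Ivel, Lune}; color 2 → {Esk, Dane}; color 3 → {Kell}. Each listed conflict is separated.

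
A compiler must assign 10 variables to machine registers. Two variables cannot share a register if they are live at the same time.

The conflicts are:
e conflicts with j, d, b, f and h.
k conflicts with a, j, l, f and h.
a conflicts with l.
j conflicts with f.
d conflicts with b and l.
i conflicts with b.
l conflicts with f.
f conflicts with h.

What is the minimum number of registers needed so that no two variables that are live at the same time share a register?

3

k, l, f all conflict with each other, so at least 3 registers are needed.
3 registers suffice: e=2, k=2, a=1, j=3, d=1, i=1, b=3, l=3, f=1, h=3. Every pair that conflicts lands in different registers.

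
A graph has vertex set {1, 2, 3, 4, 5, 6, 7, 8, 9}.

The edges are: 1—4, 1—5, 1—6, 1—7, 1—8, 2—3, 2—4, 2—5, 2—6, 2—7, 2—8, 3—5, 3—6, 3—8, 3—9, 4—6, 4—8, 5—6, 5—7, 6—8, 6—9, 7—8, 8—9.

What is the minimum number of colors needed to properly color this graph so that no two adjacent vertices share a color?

2, 3, 5, 6 are mutually adjacent (a clique of size 4), so at least 4 colors are needed.
4 colors suffice: color red → {5, 8}; color blue → {6, 7}; color green → {1, 2, 9}; color yellow → {3, 4}. No two adjacent vertices share a color.

4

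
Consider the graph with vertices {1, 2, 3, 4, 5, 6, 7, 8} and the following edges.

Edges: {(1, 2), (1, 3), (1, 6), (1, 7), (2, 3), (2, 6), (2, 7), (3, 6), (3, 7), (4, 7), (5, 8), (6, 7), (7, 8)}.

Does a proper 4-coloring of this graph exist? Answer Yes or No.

No

1, 2, 3, 6, 7 are pairwise adjacent (a clique of size 5), so at least 5 colors are needed.
So 4 colors are not enough.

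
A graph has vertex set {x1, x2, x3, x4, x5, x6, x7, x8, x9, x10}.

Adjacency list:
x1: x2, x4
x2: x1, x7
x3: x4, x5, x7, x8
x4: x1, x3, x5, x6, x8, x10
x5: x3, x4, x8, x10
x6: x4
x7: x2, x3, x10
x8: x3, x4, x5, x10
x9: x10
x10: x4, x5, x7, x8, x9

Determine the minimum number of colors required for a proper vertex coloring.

4

x4, x5, x8, x10 are pairwise adjacent (a clique of size 4), so at least 4 colors are needed.
4 colors suffice: color 1 → {x4, x7, x9}; color 2 → {x1, x3, x6, x10}; color 3 → {x2, x8}; color 4 → {x5}. Every edge joins two different colors.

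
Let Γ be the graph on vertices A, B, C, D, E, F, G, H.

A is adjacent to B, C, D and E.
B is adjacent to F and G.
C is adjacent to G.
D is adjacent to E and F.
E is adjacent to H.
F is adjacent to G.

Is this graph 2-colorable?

B, F, G are pairwise adjacent, so at least 3 colors are needed.
So 2 colors are not enough.

No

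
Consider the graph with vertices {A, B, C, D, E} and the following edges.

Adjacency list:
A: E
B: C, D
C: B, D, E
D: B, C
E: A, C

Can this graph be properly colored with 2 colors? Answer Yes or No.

B, C, D are pairwise adjacent, so at least 3 colors are needed.
So 2 colors are not enough.

No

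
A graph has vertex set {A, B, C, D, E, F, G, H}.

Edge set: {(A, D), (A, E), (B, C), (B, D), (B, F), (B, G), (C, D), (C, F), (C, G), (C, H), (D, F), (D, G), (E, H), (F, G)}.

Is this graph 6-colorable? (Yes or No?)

Yes

The chromatic number is 5. B, C, D, F, G are mutually adjacent (a clique of size 5), so at least 5 colors are needed.
A valid assignment using 5 colors: A=red, B=yellow, C=red, D=blue, E=green, F=green, G=purple, H=blue.
Since 6 ≥ 5, a proper 6-coloring certainly exists.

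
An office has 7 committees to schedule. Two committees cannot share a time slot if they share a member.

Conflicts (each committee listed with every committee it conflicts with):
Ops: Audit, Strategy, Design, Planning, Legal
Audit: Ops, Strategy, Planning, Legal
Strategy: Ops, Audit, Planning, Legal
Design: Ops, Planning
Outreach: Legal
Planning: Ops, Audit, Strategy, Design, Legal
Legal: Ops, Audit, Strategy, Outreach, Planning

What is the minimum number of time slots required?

5

Ops, Audit, Strategy, Planning, Legal pairwise conflict, so at least 5 time slots are needed.
5 time slots suffice: time slot 1 → {Ops, Outreach}; time slot 2 → {Design, Legal}; time slot 3 → {Planning}; time slot 4 → {Audit}; time slot 5 → {Strategy}. Each listed conflict is separated.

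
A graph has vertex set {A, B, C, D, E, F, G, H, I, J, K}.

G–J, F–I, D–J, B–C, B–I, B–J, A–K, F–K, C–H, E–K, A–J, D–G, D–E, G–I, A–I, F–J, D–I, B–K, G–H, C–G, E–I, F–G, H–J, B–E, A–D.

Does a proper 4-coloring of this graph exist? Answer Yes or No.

Yes

The chromatic number is 3. F, G, J are pairwise adjacent, so at least 3 colors are needed.
3 colors suffice: color red → {A, E, G}; color blue → {C, I, J, K}; color green → {B, D, F, H}.
Since 4 ≥ 3, a proper 4-coloring certainly exists.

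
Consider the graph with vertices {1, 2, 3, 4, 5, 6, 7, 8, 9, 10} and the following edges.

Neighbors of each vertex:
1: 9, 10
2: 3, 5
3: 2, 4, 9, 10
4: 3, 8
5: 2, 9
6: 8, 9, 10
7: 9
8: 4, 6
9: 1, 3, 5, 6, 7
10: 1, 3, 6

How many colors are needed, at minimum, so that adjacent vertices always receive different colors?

The cycle 8-6-10-3-4-8 has odd length 5, so it cannot be 2-colored; at least 3 colors are needed.
3 colors suffice: color red → {2, 4, 9, 10}; color blue → {1, 3, 5, 6, 7}; color green → {8}. Each edge has distinct colors on its endpoints.

3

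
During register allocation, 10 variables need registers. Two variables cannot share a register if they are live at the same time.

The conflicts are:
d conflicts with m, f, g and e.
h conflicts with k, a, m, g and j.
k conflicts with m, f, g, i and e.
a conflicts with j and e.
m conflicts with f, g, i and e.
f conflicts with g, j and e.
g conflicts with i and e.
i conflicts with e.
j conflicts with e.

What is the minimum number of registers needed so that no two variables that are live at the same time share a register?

5

d, m, f, g, e all conflict with each other, so at least 5 registers are needed.
5 registers suffice: register 1 → {h, e}; register 2 → {g, j}; register 3 → {a, m}; register 4 → {f, i}; register 5 → {d, k}. Every pair that conflicts lands in different registers.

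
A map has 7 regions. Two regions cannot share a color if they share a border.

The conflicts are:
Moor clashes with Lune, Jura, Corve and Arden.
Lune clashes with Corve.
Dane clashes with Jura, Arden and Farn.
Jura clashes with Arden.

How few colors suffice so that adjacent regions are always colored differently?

Dane, Jura, Arden are mutually in conflict, so at least 3 colors are needed.
3 colors suffice: color 1 → {Moor, Dane}; color 2 → {Lune, Jura, Farn}; color 3 → {Corve, Arden}. Every pair that conflicts lands in different colors.

3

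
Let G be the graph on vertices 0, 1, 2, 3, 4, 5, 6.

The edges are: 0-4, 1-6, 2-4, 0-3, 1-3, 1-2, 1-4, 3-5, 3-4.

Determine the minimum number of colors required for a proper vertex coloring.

3

1, 2, 4 are mutually adjacent, so at least 3 colors are needed.
3 colors suffice: color a → {0, 1, 5}; color b → {4, 6}; color c → {2, 3}. Every edge joins two different colors.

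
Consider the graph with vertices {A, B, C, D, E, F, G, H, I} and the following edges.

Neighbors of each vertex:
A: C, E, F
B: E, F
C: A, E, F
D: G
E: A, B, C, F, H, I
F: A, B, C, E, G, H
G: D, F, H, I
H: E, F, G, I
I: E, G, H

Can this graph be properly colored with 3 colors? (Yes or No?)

No

A, C, E, F form a clique, so at least 4 colors are needed.
So 3 colors are not enough.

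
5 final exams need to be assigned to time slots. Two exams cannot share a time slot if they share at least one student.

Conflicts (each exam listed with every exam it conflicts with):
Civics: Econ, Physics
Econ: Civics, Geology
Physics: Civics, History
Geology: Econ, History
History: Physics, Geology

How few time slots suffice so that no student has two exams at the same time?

The cycle Geology-History-Physics-Civics-Econ-Geology has odd length 5, so it cannot be 2-colored; at least 3 time slots are needed.
3 time slots suffice: time slot 1 → {Econ, Physics}; time slot 2 → {Civics, Geology}; time slot 3 → {History}. No two conflicting exams share a time slot.

3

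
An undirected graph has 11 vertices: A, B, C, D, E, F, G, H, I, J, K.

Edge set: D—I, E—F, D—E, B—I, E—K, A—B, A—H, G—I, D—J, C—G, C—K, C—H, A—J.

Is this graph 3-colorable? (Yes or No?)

Yes

The chromatic number is 3. The cycle B-I-D-J-A-B has odd length 5, so it cannot be 2-colored; at least 3 colors are needed.
3 colors suffice: A=red, B=green, C=red, D=red, E=blue, F=red, G=green, H=blue, I=blue, J=blue, K=green.
That is already a proper 3-coloring.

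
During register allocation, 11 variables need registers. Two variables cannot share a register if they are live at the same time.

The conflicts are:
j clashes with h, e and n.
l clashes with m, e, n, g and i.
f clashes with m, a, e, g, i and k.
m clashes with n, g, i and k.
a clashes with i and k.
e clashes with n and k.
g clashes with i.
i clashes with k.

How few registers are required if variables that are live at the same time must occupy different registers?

f, a, i, k pairwise conflict, so at least 4 registers are needed.
4 registers suffice: register 1 → {h, e, i}; register 2 → {j, m, a}; register 3 → {l, f}; register 4 → {n, g, k}. No two conflicting variables share a register.

4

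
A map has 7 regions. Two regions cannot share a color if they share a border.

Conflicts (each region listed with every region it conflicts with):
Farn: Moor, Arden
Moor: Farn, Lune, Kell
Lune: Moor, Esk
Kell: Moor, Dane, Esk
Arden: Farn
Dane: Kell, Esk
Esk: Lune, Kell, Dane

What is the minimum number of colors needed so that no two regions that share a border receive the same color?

3

Kell, Dane, Esk pairwise conflict, so at least 3 colors are needed.
3 colors suffice: Farn=1, Moor=2, Lune=1, Kell=1, Arden=2, Dane=3, Esk=2. Each listed conflict is separated.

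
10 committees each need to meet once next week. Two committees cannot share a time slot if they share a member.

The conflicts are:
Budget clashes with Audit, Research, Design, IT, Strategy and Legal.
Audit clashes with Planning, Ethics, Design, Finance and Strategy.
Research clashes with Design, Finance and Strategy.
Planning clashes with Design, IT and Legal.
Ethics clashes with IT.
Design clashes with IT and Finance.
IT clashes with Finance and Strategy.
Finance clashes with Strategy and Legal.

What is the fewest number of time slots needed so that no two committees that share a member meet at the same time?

Planning, Design, IT all conflict with each other, so at least 3 time slots are needed.
Using 3 time slots: Budget=2, Audit=3, Research=3, Planning=2, Ethics=1, Design=1, IT=3, Finance=2, Strategy=1, Legal=1. No two conflicting committees share a time slot.

3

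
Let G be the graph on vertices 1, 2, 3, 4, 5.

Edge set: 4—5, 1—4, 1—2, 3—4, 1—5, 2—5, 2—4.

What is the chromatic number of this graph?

1, 2, 4, 5 are pairwise adjacent (a clique of size 4), so at least 4 colors are needed.
4 colors suffice: 1=blue, 2=yellow, 3=blue, 4=red, 5=green. No two adjacent vertices share a color.

4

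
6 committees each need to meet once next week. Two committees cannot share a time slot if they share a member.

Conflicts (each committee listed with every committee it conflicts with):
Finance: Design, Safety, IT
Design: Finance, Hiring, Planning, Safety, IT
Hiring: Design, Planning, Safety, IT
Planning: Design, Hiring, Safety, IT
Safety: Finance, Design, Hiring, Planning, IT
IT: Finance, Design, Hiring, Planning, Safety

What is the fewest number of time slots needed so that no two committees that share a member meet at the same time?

Design, Hiring, Planning, Safety, IT all conflict with each other, so at least 5 time slots are needed.
5 time slots suffice: time slot 1 → {Design}; time slot 2 → {Safety}; time slot 3 → {IT}; time slot 4 → {Finance, Planning}; time slot 5 → {Hiring}. Every pair that conflicts lands in different time slots.

5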